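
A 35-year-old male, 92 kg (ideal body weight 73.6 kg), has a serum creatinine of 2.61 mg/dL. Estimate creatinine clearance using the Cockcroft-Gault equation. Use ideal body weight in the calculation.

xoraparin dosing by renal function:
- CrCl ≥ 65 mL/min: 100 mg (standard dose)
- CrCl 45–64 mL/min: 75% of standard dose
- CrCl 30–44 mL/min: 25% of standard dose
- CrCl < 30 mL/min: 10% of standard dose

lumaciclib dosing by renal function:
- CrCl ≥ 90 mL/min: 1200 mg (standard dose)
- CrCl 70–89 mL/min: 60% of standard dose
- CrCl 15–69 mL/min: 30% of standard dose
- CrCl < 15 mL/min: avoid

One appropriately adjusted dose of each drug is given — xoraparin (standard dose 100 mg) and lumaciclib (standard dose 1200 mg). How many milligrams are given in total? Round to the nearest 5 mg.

385 mg

CrCl = (140 − 35) × 73.6 / (72 × 2.61) = 7728.0 / 187.92 ≈ 41.1 mL/min
CrCl ≈ 41 mL/min.
xoraparin: 30–44 mL/min → 25% of 100 mg = 25 mg.
lumaciclib: 15–69 mL/min → 30% of 1200 mg = 360 mg.
Total = 25 + 360 = 385 mg.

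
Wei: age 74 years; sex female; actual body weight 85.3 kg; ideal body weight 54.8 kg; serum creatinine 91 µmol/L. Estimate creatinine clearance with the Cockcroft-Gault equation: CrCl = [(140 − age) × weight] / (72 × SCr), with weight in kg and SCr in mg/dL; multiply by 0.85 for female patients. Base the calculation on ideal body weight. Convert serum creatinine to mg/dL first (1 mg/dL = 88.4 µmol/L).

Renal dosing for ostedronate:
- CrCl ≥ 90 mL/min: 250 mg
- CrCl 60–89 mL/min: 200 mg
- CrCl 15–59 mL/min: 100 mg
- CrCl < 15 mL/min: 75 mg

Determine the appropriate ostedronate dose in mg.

100 mg

SCr = 91 / 88.4 = 1.029 mg/dL
CrCl = (140 − 74) × 54.8 / (72 × 1.029) × 0.85 = 3616.8 / 74.09 × 0.85 ≈ 41.5 mL/min
CrCl ≈ 41 mL/min → bracket 15–59 mL/min.
Dose for this bracket: 100 mg.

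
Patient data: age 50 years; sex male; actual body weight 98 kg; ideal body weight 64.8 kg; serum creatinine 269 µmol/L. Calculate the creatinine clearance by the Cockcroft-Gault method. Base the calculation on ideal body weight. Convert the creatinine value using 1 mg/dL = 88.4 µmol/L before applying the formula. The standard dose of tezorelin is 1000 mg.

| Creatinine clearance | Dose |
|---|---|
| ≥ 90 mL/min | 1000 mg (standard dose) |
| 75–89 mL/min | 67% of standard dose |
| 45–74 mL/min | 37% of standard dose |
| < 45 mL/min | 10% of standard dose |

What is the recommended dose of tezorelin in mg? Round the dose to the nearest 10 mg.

SCr = 269 / 88.4 = 3.043 mg/dL
CrCl = (140 − 50) × 64.8 / (72 × 3.043) = 5832.0 / 219.10 ≈ 26.6 mL/min
CrCl ≈ 27 mL/min → bracket < 45 mL/min.
10% of 1000 mg = 100 mg

100 mg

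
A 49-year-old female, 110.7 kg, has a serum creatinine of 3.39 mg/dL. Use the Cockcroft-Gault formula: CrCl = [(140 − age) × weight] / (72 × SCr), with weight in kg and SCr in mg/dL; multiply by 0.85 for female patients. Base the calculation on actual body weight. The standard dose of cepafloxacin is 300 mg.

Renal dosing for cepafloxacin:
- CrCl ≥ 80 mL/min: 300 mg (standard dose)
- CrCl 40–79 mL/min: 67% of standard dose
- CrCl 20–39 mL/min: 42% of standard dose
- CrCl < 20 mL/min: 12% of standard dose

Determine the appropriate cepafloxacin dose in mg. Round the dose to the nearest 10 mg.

130 mg

CrCl = (140 − 49) × 110.7 / (72 × 3.39) × 0.85 = 10073.7 / 244.08 × 0.85 ≈ 35.1 mL/min
CrCl ≈ 35 mL/min → bracket 20–39 mL/min.
42% of 300 mg = 126 mg → 130 mg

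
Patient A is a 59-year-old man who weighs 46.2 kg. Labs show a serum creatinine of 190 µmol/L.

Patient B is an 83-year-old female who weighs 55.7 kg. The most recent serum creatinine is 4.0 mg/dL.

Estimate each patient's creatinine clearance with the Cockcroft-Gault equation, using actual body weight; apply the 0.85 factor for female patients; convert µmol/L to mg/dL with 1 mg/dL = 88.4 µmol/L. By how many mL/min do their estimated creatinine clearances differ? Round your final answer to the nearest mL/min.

Patient A: SCr = 190 / 88.4 = 2.149 mg/dL
Patient A: CrCl = (140 − 59) × 46.2 / (72 × 2.149) = 3742.2 / 154.73 ≈ 24.2 mL/min
Patient B: CrCl = (140 − 83) × 55.7 / (72 × 4) × 0.85 = 3174.9 / 288.00 × 0.85 ≈ 9.4 mL/min
|24.2 − 9.4| = 14.8 mL/min

15 mL/min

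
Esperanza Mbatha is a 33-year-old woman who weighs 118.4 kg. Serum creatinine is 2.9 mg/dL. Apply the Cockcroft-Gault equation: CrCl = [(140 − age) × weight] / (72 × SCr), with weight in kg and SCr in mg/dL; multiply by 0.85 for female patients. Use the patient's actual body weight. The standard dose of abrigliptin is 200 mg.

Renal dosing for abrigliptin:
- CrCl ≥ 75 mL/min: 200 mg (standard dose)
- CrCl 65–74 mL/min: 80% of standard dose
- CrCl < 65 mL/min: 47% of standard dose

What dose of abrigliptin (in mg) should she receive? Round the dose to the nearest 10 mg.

CrCl = (140 − 33) × 118.4 / (72 × 2.9) × 0.85 = 12668.8 / 208.80 × 0.85 ≈ 51.6 mL/min
CrCl ≈ 52 mL/min → bracket < 65 mL/min.
47% of 200 mg = 94 mg → 90 mg

90 mg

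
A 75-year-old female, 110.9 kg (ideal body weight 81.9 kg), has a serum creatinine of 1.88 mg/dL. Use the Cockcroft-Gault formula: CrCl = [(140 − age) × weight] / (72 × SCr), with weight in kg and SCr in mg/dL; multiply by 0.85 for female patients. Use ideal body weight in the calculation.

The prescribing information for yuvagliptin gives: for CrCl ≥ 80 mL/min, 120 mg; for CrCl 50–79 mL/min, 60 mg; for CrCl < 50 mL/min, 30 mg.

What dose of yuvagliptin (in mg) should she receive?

CrCl = (140 − 75) × 81.9 / (72 × 1.88) × 0.85 = 5323.5 / 135.36 × 0.85 ≈ 33.4 mL/min
CrCl ≈ 33 mL/min → bracket < 50 mL/min.
Dose for this bracket: 30 mg.

30 mg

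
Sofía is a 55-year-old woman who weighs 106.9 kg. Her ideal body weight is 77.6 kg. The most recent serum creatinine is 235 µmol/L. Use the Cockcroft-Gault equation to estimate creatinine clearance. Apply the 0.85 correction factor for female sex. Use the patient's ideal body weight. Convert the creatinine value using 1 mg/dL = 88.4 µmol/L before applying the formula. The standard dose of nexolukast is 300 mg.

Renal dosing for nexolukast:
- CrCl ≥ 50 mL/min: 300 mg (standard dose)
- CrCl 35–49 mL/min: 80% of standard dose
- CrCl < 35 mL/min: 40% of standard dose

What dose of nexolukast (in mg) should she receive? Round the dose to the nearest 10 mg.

SCr = 235 / 88.4 = 2.658 mg/dL
CrCl = (140 − 55) × 77.6 / (72 × 2.658) × 0.85 = 6596.0 / 191.38 × 0.85 ≈ 29.3 mL/min
CrCl ≈ 29 mL/min → bracket < 35 mL/min.
40% of 300 mg = 120 mg

120 mg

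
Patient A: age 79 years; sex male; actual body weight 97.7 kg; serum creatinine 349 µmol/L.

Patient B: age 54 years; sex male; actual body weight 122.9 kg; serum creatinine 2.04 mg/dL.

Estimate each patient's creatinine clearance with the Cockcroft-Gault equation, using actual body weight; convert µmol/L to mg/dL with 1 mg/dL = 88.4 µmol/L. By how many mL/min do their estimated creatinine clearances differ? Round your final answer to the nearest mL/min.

Patient A: SCr = 349 / 88.4 = 3.948 mg/dL
Patient A: CrCl = (140 − 79) × 97.7 / (72 × 3.948) = 5959.7 / 284.26 ≈ 21.0 mL/min
Patient B: CrCl = (140 − 54) × 122.9 / (72 × 2.04) = 10569.4 / 146.88 ≈ 72.0 mL/min
|21.0 − 72.0| = 51.0 mL/min

51 mL/min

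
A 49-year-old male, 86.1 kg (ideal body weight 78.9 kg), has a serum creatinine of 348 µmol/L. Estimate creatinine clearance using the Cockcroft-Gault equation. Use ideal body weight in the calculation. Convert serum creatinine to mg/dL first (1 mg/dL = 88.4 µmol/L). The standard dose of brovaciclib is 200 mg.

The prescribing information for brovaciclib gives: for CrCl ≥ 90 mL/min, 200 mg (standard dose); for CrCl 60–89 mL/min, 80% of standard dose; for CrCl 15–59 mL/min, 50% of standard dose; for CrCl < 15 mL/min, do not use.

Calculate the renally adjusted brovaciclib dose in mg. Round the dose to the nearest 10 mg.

SCr = 348 / 88.4 = 3.937 mg/dL
CrCl = (140 − 49) × 78.9 / (72 × 3.937) = 7179.9 / 283.46 ≈ 25.3 mL/min
CrCl ≈ 25 mL/min → bracket 15–59 mL/min.
50% of 200 mg = 100 mg

100 mg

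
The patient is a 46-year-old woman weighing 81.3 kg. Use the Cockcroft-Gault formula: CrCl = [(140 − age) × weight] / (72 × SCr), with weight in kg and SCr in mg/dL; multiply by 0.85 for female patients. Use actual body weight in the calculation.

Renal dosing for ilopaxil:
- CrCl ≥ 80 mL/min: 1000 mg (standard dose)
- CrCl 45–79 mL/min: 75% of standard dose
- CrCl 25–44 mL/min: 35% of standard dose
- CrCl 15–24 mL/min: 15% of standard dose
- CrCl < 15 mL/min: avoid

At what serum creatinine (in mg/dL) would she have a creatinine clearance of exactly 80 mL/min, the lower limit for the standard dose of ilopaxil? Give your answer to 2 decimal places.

Standard dose requires CrCl ≥ 80 mL/min.
Set (140 − 46) × 81.3 × 0.85 / (72 × SCr) = 80
SCr = (140 − 46) × 81.3 × 0.85 / (72 × 80) = 1.128 mg/dL

1.13 mg/dL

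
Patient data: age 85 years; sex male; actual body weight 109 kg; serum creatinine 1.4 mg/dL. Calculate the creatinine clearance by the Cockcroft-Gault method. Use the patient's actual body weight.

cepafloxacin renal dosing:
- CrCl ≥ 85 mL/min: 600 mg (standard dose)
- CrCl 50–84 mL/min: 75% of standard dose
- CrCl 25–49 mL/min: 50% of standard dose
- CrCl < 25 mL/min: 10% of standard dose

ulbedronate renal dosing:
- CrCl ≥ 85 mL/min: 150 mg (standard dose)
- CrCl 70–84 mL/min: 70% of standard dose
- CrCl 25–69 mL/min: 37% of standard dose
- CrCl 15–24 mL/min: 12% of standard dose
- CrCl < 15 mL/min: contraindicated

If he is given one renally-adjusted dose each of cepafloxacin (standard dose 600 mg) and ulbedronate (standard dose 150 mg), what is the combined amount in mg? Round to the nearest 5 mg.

CrCl = (140 − 85) × 109 / (72 × 1.4) = 5995.0 / 100.80 ≈ 59.5 mL/min
CrCl ≈ 59 mL/min.
cepafloxacin: 50–84 mL/min → 75% of 600 mg = 450 mg.
ulbedronate: 25–69 mL/min → 37% of 150 mg = 55.5 mg.
Total = 450 + 55.5 = 505.5 mg.

505 mg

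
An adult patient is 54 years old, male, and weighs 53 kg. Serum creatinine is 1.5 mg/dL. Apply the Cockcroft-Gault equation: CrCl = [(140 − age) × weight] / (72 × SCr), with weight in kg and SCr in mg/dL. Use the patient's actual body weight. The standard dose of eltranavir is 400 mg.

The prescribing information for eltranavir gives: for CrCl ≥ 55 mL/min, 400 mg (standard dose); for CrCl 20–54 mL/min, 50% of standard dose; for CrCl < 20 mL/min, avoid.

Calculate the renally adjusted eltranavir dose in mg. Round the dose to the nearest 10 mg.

CrCl = (140 − 54) × 53 / (72 × 1.5) = 4558.0 / 108.00 ≈ 42.2 mL/min
CrCl ≈ 42 mL/min → bracket 20–54 mL/min.
50% of 400 mg = 200 mg

200 mg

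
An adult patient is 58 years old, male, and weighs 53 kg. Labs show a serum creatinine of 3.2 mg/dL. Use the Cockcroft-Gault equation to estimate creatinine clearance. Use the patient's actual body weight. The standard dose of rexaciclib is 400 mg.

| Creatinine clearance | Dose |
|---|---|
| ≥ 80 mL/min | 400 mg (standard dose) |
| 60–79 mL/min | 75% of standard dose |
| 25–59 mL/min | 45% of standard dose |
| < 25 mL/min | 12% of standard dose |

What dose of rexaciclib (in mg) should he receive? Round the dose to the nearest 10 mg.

CrCl = (140 − 58) × 53 / (72 × 3.2) = 4346.0 / 230.40 ≈ 18.9 mL/min
CrCl ≈ 19 mL/min → bracket < 25 mL/min.
12% of 400 mg = 48 mg → 50 mg

50 mg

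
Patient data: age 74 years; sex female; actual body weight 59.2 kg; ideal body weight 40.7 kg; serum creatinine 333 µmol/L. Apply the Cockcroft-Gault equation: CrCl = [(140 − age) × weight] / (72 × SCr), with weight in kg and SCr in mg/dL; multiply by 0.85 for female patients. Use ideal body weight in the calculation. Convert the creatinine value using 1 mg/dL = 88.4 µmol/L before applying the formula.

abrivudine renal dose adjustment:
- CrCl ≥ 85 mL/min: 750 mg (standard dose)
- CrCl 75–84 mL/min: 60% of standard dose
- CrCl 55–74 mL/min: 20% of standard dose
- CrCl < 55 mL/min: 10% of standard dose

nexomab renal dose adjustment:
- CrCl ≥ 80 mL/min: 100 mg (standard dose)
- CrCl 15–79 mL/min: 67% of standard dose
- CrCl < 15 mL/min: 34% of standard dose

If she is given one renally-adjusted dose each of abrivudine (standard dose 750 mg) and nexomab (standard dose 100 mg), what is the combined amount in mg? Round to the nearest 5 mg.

110 mg

SCr = 333 / 88.4 = 3.767 mg/dL
CrCl = (140 − 74) × 40.7 / (72 × 3.767) × 0.85 = 2686.2 / 271.22 × 0.85 ≈ 8.4 mL/min
CrCl ≈ 8 mL/min.
abrivudine: < 55 mL/min → 10% of 750 mg = 75 mg.
nexomab: < 15 mL/min → 34% of 100 mg = 34 mg.
Total = 75 + 34 = 109 mg.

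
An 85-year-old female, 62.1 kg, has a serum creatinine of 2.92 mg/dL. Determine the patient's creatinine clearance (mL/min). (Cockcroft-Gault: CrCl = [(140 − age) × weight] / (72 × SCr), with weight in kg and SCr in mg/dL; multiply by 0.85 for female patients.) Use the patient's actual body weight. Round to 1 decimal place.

CrCl = (140 − 85) × 62.1 / (72 × 2.92) × 0.85 = 3415.5 / 210.24 × 0.85 ≈ 13.8 mL/min

13.8 mL/min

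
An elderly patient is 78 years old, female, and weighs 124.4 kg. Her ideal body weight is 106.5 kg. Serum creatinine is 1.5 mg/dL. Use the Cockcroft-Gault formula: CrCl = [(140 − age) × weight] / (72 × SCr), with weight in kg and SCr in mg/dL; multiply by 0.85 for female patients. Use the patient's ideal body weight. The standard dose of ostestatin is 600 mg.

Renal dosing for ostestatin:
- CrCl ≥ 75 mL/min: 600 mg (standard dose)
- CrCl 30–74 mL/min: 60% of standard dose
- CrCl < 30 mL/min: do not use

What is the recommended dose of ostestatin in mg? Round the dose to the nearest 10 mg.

360 mg

CrCl = (140 − 78) × 106.5 / (72 × 1.5) × 0.85 = 6603.0 / 108.00 × 0.85 ≈ 52.0 mL/min
CrCl ≈ 52 mL/min → bracket 30–74 mL/min.
60% of 600 mg = 360 mg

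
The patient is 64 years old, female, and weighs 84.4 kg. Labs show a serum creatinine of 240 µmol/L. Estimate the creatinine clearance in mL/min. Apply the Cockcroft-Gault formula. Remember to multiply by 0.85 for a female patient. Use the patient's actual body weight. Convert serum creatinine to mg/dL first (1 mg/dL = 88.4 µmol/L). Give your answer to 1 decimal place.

SCr = 240 / 88.4 = 2.715 mg/dL
CrCl = (140 − 64) × 84.4 / (72 × 2.715) × 0.85 = 6414.4 / 195.48 × 0.85 ≈ 27.9 mL/min

27.9 mL/min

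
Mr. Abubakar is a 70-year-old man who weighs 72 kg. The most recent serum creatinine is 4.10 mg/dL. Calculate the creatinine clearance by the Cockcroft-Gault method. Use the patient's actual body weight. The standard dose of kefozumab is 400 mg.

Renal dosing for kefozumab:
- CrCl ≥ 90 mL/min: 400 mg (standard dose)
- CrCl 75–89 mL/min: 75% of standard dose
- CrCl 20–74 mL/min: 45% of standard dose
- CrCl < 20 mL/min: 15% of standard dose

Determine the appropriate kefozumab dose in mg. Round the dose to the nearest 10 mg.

60 mg

CrCl = (140 − 70) × 72 / (72 × 4.1) = 5040.0 / 295.20 ≈ 17.1 mL/min
CrCl ≈ 17 mL/min → bracket < 20 mL/min.
15% of 400 mg = 60 mg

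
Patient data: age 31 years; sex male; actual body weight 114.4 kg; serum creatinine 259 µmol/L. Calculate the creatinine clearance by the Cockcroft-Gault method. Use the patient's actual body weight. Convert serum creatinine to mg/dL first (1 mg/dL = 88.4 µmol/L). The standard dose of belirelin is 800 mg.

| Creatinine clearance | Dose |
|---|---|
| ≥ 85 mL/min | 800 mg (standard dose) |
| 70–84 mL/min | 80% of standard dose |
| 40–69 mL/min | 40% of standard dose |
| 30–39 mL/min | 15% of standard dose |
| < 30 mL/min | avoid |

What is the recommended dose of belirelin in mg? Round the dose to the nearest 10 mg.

320 mg

SCr = 259 / 88.4 = 2.93 mg/dL
CrCl = (140 − 31) × 114.4 / (72 × 2.93) = 12469.6 / 210.96 ≈ 59.1 mL/min
CrCl ≈ 59 mL/min → bracket 40–69 mL/min.
40% of 800 mg = 320 mg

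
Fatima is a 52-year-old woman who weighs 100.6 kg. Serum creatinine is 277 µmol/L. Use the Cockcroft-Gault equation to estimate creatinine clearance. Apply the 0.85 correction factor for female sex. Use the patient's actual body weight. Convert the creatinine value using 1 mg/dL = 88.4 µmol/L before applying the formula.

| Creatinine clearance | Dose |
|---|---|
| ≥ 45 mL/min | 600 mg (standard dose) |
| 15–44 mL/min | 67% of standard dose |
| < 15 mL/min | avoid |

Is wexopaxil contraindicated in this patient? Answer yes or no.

SCr = 277 / 88.4 = 3.133 mg/dL
CrCl = (140 − 52) × 100.6 / (72 × 3.133) × 0.85 = 8852.8 / 225.58 × 0.85 ≈ 33.4 mL/min
CrCl ≈ 33 mL/min, which is ≥ 15 mL/min.

no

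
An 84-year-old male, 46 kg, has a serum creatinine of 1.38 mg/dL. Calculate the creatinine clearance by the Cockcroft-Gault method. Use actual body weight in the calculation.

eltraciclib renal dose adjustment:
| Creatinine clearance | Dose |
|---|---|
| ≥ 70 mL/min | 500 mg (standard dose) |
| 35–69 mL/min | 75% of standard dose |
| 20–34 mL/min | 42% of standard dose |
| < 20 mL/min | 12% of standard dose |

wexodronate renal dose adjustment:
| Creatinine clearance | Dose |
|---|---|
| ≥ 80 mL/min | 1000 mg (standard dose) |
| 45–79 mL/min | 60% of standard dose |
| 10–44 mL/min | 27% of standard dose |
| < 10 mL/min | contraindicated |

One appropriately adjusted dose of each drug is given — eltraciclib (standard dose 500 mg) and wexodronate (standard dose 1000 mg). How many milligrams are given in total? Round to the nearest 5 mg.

480 mg

CrCl = (140 − 84) × 46 / (72 × 1.38) = 2576.0 / 99.36 ≈ 25.9 mL/min
CrCl ≈ 26 mL/min.
eltraciclib: 20–34 mL/min → 42% of 500 mg = 210 mg.
wexodronate: 10–44 mL/min → 27% of 1000 mg = 270 mg.
Total = 210 + 270 = 480 mg.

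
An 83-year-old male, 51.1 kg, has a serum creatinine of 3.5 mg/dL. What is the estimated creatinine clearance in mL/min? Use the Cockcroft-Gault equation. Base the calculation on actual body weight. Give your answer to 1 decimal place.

CrCl = (140 − 83) × 51.1 / (72 × 3.5) = 2912.7 / 252.00 ≈ 11.6 mL/min

11.6 mL/min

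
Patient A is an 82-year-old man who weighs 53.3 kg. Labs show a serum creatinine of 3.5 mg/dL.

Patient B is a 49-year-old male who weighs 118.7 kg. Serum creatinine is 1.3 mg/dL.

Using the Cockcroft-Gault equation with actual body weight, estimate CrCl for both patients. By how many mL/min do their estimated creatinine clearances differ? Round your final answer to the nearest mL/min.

Patient A: CrCl = (140 − 82) × 53.3 / (72 × 3.5) = 3091.4 / 252.00 ≈ 12.3 mL/min
Patient B: CrCl = (140 − 49) × 118.7 / (72 × 1.3) = 10801.7 / 93.60 ≈ 115.4 mL/min
|12.3 − 115.4| = 103.1 mL/min

103 mL/min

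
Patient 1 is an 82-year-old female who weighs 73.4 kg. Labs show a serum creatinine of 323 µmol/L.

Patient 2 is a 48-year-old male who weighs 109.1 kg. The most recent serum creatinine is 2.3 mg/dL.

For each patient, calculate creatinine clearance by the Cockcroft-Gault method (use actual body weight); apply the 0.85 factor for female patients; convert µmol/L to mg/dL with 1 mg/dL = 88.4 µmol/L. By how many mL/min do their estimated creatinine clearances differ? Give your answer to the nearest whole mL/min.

47 mL/min

Patient 1: SCr = 323 / 88.4 = 3.654 mg/dL
Patient 1: CrCl = (140 − 82) × 73.4 / (72 × 3.654) × 0.85 = 4257.2 / 263.09 × 0.85 ≈ 13.8 mL/min
Patient 2: CrCl = (140 − 48) × 109.1 / (72 × 2.3) = 10037.2 / 165.60 ≈ 60.6 mL/min
|13.8 − 60.6| = 46.8 mL/min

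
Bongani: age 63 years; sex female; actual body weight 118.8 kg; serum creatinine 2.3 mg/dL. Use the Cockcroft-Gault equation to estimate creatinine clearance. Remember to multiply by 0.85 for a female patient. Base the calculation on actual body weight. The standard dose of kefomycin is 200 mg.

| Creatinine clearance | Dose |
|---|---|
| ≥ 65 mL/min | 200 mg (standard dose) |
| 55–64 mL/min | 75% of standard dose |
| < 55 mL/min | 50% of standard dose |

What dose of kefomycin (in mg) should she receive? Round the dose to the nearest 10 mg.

100 mg

CrCl = (140 − 63) × 118.8 / (72 × 2.3) × 0.85 = 9147.6 / 165.60 × 0.85 ≈ 47.0 mL/min
CrCl ≈ 47 mL/min → bracket < 55 mL/min.
50% of 200 mg = 100 mg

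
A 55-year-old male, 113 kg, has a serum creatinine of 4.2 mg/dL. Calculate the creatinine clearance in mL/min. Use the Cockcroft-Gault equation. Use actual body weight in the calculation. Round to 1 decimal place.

CrCl = (140 − 55) × 113 / (72 × 4.2) = 9605.0 / 302.40 ≈ 31.8 mL/min

31.8 mL/min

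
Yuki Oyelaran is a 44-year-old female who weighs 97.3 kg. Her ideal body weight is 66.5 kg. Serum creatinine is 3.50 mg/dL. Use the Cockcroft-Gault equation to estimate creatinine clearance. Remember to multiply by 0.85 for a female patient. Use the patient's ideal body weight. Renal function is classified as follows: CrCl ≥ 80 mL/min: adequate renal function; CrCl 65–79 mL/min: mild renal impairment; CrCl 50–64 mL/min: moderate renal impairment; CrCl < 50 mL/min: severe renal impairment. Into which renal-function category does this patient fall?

CrCl = (140 − 44) × 66.5 / (72 × 3.5) × 0.85 = 6384.0 / 252.00 × 0.85 ≈ 21.5 mL/min
22 mL/min falls in the 'severe renal impairment' range.

severe renal impairment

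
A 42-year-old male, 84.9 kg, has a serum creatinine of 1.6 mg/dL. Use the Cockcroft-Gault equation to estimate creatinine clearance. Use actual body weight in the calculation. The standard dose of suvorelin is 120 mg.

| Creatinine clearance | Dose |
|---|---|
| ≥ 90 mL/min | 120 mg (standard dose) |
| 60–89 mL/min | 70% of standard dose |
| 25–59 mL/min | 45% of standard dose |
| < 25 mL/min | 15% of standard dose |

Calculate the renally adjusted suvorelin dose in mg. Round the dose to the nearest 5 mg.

CrCl = (140 − 42) × 84.9 / (72 × 1.6) = 8320.2 / 115.20 ≈ 72.2 mL/min
CrCl ≈ 72 mL/min → bracket 60–89 mL/min.
70% of 120 mg = 84 mg → 85 mg

85 mg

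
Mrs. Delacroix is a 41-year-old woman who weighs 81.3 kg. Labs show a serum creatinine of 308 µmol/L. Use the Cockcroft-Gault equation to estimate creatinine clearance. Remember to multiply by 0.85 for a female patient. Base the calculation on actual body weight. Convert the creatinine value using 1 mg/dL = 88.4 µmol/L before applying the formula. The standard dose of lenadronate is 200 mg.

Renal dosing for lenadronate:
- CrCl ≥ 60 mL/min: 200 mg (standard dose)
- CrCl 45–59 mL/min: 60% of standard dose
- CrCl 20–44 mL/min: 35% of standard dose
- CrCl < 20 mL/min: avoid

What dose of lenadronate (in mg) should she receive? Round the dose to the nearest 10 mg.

SCr = 308 / 88.4 = 3.484 mg/dL
CrCl = (140 − 41) × 81.3 / (72 × 3.484) × 0.85 = 8048.7 / 250.85 × 0.85 ≈ 27.3 mL/min
CrCl ≈ 27 mL/min → bracket 20–44 mL/min.
35% of 200 mg = 70 mg

70 mg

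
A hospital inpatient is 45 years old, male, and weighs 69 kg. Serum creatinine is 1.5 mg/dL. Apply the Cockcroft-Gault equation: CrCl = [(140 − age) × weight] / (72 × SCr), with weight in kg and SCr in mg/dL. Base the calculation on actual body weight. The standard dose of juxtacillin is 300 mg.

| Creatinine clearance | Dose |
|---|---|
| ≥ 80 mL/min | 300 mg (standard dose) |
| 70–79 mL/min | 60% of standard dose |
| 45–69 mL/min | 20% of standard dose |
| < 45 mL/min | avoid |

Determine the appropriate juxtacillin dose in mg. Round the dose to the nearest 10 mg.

CrCl = (140 − 45) × 69 / (72 × 1.5) = 6555.0 / 108.00 ≈ 60.7 mL/min
CrCl ≈ 61 mL/min → bracket 45–69 mL/min.
20% of 300 mg = 60 mg

60 mg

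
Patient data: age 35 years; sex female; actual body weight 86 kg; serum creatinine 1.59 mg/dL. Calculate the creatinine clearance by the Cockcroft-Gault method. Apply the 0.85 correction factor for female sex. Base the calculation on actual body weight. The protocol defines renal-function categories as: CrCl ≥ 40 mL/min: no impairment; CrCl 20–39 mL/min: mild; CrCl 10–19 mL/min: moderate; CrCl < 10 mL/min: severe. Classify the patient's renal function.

no impairment

CrCl = (140 − 35) × 86 / (72 × 1.59) × 0.85 = 9030.0 / 114.48 × 0.85 ≈ 67.0 mL/min
67 mL/min falls in the 'no impairment' range.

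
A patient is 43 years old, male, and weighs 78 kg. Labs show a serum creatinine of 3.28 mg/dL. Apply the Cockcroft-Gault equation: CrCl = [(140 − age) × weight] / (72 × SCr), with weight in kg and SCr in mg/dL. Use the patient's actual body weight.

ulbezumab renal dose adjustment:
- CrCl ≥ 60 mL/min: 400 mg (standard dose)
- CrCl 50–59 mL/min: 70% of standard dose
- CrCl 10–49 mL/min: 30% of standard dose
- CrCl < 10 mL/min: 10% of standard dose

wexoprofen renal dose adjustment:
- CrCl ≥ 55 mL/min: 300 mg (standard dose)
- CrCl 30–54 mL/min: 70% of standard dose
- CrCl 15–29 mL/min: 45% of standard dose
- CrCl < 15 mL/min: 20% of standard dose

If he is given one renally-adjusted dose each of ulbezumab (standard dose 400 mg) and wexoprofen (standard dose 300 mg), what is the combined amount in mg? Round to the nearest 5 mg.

330 mg

CrCl = (140 − 43) × 78 / (72 × 3.28) = 7566.0 / 236.16 ≈ 32.0 mL/min
CrCl ≈ 32 mL/min.
ulbezumab: 10–49 mL/min → 30% of 400 mg = 120 mg.
wexoprofen: 30–54 mL/min → 70% of 300 mg = 210 mg.
Total = 120 + 210 = 330 mg.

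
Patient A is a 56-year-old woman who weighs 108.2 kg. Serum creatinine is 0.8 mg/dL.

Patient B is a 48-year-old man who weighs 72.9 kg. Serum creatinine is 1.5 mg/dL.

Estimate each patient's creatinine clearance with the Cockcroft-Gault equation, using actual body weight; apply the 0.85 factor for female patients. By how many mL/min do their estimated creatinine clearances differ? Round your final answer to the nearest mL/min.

Patient A: CrCl = (140 − 56) × 108.2 / (72 × 0.8) × 0.85 = 9088.8 / 57.60 × 0.85 ≈ 134.1 mL/min
Patient B: CrCl = (140 − 48) × 72.9 / (72 × 1.5) = 6706.8 / 108.00 ≈ 62.1 mL/min
|134.1 − 62.1| = 72.0 mL/min

72 mL/min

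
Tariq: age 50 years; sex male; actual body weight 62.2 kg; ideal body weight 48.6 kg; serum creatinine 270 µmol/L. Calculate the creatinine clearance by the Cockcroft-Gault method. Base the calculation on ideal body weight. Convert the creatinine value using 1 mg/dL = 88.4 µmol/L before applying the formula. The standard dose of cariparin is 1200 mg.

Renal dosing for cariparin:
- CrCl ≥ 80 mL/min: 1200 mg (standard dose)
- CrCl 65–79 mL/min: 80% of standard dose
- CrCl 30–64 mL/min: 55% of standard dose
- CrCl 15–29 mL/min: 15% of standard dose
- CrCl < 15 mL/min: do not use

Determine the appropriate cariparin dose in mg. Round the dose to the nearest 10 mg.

SCr = 270 / 88.4 = 3.054 mg/dL
CrCl = (140 − 50) × 48.6 / (72 × 3.054) = 4374.0 / 219.89 ≈ 19.9 mL/min
CrCl ≈ 20 mL/min → bracket 15–29 mL/min.
15% of 1200 mg = 180 mg

180 mg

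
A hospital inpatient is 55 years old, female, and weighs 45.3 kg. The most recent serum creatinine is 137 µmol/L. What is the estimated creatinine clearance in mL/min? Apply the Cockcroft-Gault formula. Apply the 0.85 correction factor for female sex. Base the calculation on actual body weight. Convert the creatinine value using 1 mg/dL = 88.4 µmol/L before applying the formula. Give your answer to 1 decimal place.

29.3 mL/min

SCr = 137 / 88.4 = 1.55 mg/dL
CrCl = (140 − 55) × 45.3 / (72 × 1.55) × 0.85 = 3850.5 / 111.60 × 0.85 ≈ 29.3 mL/min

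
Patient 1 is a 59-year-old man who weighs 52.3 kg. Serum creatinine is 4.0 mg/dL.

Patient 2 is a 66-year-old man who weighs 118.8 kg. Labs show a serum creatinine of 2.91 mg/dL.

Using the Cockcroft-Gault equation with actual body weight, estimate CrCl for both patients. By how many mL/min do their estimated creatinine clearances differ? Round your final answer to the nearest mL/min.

27 mL/min

Patient 1: CrCl = (140 − 59) × 52.3 / (72 × 4) = 4236.3 / 288.00 ≈ 14.7 mL/min
Patient 2: CrCl = (140 − 66) × 118.8 / (72 × 2.91) = 8791.2 / 209.52 ≈ 42.0 mL/min
|14.7 − 42.0| = 27.3 mL/min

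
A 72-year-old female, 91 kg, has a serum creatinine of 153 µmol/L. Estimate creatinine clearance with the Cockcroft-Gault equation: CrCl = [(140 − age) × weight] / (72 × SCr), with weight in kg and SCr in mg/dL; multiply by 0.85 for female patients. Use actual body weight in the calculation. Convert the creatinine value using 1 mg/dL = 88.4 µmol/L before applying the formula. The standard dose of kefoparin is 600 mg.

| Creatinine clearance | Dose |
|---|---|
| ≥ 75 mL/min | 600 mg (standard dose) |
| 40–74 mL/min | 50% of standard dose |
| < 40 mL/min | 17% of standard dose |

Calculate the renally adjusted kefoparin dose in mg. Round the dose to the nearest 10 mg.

SCr = 153 / 88.4 = 1.731 mg/dL
CrCl = (140 − 72) × 91 / (72 × 1.731) × 0.85 = 6188.0 / 124.63 × 0.85 ≈ 42.2 mL/min
CrCl ≈ 42 mL/min → bracket 40–74 mL/min.
50% of 600 mg = 300 mg

300 mg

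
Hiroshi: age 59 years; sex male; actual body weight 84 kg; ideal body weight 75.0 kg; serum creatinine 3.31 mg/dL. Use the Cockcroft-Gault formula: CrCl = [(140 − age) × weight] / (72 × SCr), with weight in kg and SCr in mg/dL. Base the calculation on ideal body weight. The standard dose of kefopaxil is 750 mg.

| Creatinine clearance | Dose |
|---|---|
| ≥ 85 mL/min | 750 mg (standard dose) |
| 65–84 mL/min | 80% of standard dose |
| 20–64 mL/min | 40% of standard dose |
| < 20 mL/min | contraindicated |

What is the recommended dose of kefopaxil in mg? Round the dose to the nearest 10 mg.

CrCl = (140 − 59) × 75 / (72 × 3.31) = 6075.0 / 238.32 ≈ 25.5 mL/min
CrCl ≈ 25 mL/min → bracket 20–64 mL/min.
40% of 750 mg = 300 mg

300 mg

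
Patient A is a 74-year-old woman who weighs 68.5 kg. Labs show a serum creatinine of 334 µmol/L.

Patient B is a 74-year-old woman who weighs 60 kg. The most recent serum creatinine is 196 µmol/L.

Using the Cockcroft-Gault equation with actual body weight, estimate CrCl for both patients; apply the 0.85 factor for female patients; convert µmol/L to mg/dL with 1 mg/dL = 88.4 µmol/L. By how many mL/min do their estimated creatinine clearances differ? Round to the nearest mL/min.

7 mL/min

Patient A: SCr = 334 / 88.4 = 3.778 mg/dL
Patient A: CrCl = (140 − 74) × 68.5 / (72 × 3.778) × 0.85 = 4521.0 / 272.02 × 0.85 ≈ 14.1 mL/min
Patient B: SCr = 196 / 88.4 = 2.217 mg/dL
Patient B: CrCl = (140 − 74) × 60 / (72 × 2.217) × 0.85 = 3960.0 / 159.62 × 0.85 ≈ 21.1 mL/min
|14.1 − 21.1| = 7.0 mL/min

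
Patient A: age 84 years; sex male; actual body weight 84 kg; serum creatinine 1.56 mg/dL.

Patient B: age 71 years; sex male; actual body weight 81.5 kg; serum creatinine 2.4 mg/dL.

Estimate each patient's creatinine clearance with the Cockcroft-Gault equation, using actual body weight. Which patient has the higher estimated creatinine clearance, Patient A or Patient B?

Patient A

Patient A: CrCl = (140 − 84) × 84 / (72 × 1.56) = 4704.0 / 112.32 ≈ 41.9 mL/min
Patient B: CrCl = (140 − 71) × 81.5 / (72 × 2.4) = 5623.5 / 172.80 ≈ 32.5 mL/min
41.9 vs 32.5 mL/min → Patient A is higher.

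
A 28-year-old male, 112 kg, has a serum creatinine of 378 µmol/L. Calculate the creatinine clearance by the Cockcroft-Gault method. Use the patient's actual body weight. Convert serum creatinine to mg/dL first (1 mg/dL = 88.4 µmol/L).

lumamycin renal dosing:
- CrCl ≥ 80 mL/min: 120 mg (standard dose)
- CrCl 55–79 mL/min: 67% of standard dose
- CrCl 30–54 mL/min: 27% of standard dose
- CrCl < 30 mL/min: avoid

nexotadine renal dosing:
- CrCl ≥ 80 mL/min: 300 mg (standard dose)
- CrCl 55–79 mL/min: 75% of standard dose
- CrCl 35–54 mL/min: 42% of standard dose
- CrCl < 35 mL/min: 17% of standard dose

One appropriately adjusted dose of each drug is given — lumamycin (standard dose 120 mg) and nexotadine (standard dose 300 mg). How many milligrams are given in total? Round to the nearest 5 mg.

160 mg

SCr = 378 / 88.4 = 4.276 mg/dL
CrCl = (140 − 28) × 112 / (72 × 4.276) = 12544.0 / 307.87 ≈ 40.7 mL/min
CrCl ≈ 41 mL/min.
lumamycin: 30–54 mL/min → 27% of 120 mg = 32.4 mg.
nexotadine: 35–54 mL/min → 42% of 300 mg = 126 mg.
Total = 32.4 + 126 = 158.4 mg.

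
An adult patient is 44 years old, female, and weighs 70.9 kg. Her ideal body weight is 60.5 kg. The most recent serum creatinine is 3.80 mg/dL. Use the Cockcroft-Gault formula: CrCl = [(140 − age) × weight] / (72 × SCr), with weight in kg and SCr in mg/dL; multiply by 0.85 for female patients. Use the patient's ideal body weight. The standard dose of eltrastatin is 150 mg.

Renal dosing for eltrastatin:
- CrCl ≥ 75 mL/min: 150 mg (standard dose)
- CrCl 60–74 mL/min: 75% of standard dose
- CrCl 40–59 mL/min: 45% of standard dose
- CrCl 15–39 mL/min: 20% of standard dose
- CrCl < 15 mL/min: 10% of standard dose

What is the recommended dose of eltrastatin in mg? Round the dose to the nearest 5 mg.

CrCl = (140 − 44) × 60.5 / (72 × 3.8) × 0.85 = 5808.0 / 273.60 × 0.85 ≈ 18.0 mL/min
CrCl ≈ 18 mL/min → bracket 15–39 mL/min.
20% of 150 mg = 30 mg

30 mg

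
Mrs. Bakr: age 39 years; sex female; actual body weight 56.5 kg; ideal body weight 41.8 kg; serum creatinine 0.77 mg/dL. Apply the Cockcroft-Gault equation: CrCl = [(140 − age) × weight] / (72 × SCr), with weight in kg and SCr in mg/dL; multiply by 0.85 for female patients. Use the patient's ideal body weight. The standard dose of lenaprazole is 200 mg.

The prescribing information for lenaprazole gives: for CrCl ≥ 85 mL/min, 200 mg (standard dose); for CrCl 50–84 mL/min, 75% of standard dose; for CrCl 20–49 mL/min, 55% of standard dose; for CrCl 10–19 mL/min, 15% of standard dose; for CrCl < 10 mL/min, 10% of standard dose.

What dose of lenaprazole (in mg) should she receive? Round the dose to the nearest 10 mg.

150 mg

CrCl = (140 − 39) × 41.8 / (72 × 0.77) × 0.85 = 4221.8 / 55.44 × 0.85 ≈ 64.7 mL/min
CrCl ≈ 65 mL/min → bracket 50–84 mL/min.
75% of 200 mg = 150 mg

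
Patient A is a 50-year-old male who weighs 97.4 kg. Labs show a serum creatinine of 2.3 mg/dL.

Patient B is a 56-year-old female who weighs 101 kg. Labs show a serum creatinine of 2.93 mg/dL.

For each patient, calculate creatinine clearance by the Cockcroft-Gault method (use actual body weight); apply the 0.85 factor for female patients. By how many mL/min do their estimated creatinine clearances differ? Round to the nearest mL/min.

Patient A: CrCl = (140 − 50) × 97.4 / (72 × 2.3) = 8766.0 / 165.60 ≈ 52.9 mL/min
Patient B: CrCl = (140 − 56) × 101 / (72 × 2.93) × 0.85 = 8484.0 / 210.96 × 0.85 ≈ 34.2 mL/min
|52.9 − 34.2| = 18.7 mL/min

19 mL/min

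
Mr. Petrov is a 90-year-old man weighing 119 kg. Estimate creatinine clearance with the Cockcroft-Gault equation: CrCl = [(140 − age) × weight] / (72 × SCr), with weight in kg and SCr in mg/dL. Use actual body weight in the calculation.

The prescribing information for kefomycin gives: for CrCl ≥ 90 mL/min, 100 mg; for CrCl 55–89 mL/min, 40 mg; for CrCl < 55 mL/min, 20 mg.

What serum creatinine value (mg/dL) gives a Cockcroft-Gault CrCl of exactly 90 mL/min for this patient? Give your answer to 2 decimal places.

Standard dose requires CrCl ≥ 90 mL/min.
Set (140 − 90) × 119 / (72 × SCr) = 90
SCr = (140 − 90) × 119 / (72 × 90) = 0.918 mg/dL

0.92 mg/dL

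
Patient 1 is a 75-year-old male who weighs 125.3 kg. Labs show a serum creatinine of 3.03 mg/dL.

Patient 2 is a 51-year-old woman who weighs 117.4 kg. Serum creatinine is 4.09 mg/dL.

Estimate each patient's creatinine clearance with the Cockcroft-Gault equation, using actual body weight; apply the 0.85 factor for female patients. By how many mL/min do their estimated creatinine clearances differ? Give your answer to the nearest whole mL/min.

Patient 1: CrCl = (140 − 75) × 125.3 / (72 × 3.03) = 8144.5 / 218.16 ≈ 37.3 mL/min
Patient 2: CrCl = (140 − 51) × 117.4 / (72 × 4.09) × 0.85 = 10448.6 / 294.48 × 0.85 ≈ 30.2 mL/min
|37.3 − 30.2| = 7.1 mL/min

7 mL/min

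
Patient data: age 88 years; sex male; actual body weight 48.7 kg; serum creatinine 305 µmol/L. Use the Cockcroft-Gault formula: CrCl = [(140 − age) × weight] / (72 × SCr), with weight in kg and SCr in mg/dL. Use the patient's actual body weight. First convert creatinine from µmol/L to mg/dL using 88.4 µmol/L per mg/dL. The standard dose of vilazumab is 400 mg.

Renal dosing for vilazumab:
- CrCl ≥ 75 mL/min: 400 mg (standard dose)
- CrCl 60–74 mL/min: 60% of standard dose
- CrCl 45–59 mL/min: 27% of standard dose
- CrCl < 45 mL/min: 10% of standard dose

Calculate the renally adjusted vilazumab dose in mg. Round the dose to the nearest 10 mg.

SCr = 305 / 88.4 = 3.45 mg/dL
CrCl = (140 − 88) × 48.7 / (72 × 3.45) = 2532.4 / 248.40 ≈ 10.2 mL/min
CrCl ≈ 10 mL/min → bracket < 45 mL/min.
10% of 400 mg = 40 mg

40 mg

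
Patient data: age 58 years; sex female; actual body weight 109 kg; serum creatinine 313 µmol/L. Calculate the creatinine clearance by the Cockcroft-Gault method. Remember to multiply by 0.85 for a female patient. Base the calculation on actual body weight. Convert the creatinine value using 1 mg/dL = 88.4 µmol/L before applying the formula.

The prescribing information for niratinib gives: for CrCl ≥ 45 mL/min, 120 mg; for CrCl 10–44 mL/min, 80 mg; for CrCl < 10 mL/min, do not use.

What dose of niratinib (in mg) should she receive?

SCr = 313 / 88.4 = 3.541 mg/dL
CrCl = (140 − 58) × 109 / (72 × 3.541) × 0.85 = 8938.0 / 254.95 × 0.85 ≈ 29.8 mL/min
CrCl ≈ 30 mL/min → bracket 10–44 mL/min.
Dose for this bracket: 80 mg.

80 mg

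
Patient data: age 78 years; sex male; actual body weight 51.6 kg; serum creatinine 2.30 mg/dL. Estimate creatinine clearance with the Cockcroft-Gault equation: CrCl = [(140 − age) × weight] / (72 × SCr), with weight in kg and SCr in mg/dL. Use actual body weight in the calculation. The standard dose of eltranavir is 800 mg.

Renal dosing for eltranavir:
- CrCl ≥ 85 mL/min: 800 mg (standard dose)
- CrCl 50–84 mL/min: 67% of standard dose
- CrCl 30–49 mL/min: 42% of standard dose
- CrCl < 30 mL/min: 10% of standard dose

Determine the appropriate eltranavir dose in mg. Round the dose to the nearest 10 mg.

80 mg

CrCl = (140 − 78) × 51.6 / (72 × 2.3) = 3199.2 / 165.60 ≈ 19.3 mL/min
CrCl ≈ 19 mL/min → bracket < 30 mL/min.
10% of 800 mg = 80 mg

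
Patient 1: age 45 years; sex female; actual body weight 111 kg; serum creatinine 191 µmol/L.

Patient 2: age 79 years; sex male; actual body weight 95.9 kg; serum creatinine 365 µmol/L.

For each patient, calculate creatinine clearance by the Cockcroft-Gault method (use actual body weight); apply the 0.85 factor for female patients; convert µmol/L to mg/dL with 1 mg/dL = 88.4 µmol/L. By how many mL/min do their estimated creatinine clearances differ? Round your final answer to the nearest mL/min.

38 mL/min

Patient 1: SCr = 191 / 88.4 = 2.161 mg/dL
Patient 1: CrCl = (140 − 45) × 111 / (72 × 2.161) × 0.85 = 10545.0 / 155.59 × 0.85 ≈ 57.6 mL/min
Patient 2: SCr = 365 / 88.4 = 4.129 mg/dL
Patient 2: CrCl = (140 − 79) × 95.9 / (72 × 4.129) = 5849.9 / 297.29 ≈ 19.7 mL/min
|57.6 − 19.7| = 37.9 mL/min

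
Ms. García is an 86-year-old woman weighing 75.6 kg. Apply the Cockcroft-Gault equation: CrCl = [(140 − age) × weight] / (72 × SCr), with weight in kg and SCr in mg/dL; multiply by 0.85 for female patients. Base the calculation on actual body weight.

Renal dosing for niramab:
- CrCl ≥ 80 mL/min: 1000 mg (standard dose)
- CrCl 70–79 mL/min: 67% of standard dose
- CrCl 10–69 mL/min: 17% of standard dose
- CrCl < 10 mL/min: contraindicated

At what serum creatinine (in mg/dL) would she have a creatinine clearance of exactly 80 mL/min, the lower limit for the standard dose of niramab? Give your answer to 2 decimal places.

Standard dose requires CrCl ≥ 80 mL/min.
Set (140 − 86) × 75.6 × 0.85 / (72 × SCr) = 80
SCr = (140 − 86) × 75.6 × 0.85 / (72 × 80) = 0.602 mg/dL

0.60 mg/dL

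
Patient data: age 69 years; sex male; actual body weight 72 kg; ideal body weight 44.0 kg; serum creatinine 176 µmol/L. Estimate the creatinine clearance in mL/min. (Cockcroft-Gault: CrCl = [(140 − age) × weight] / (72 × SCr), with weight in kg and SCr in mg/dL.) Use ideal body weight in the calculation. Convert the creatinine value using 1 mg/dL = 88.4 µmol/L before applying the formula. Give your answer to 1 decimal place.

SCr = 176 / 88.4 = 1.991 mg/dL
CrCl = (140 − 69) × 44 / (72 × 1.991) = 3124.0 / 143.35 ≈ 21.8 mL/min

21.8 mL/min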